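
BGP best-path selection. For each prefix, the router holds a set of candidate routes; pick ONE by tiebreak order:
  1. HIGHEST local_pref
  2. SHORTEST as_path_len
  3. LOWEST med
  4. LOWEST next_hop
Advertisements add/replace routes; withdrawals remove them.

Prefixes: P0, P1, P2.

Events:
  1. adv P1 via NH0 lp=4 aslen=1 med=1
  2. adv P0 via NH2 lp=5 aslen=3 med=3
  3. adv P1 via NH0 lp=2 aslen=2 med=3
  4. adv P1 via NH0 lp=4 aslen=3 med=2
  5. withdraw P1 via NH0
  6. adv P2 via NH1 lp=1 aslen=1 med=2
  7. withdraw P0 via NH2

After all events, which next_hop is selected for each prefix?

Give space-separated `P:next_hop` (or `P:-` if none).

Answer: P0:- P1:- P2:NH1

Derivation:
Op 1: best P0=- P1=NH0 P2=-
Op 2: best P0=NH2 P1=NH0 P2=-
Op 3: best P0=NH2 P1=NH0 P2=-
Op 4: best P0=NH2 P1=NH0 P2=-
Op 5: best P0=NH2 P1=- P2=-
Op 6: best P0=NH2 P1=- P2=NH1
Op 7: best P0=- P1=- P2=NH1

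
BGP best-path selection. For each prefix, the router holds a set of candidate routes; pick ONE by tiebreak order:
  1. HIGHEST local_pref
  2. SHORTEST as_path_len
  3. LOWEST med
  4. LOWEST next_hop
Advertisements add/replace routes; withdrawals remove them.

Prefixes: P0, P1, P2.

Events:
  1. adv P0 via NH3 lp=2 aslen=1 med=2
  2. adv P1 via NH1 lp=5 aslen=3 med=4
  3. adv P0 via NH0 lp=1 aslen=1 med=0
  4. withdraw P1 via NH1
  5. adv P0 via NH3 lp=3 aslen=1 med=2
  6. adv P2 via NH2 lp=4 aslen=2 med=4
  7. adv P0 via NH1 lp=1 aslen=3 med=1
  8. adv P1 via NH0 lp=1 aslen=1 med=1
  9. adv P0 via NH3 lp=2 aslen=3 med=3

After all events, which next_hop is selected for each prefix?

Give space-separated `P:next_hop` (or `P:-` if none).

Op 1: best P0=NH3 P1=- P2=-
Op 2: best P0=NH3 P1=NH1 P2=-
Op 3: best P0=NH3 P1=NH1 P2=-
Op 4: best P0=NH3 P1=- P2=-
Op 5: best P0=NH3 P1=- P2=-
Op 6: best P0=NH3 P1=- P2=NH2
Op 7: best P0=NH3 P1=- P2=NH2
Op 8: best P0=NH3 P1=NH0 P2=NH2
Op 9: best P0=NH3 P1=NH0 P2=NH2

Answer: P0:NH3 P1:NH0 P2:NH2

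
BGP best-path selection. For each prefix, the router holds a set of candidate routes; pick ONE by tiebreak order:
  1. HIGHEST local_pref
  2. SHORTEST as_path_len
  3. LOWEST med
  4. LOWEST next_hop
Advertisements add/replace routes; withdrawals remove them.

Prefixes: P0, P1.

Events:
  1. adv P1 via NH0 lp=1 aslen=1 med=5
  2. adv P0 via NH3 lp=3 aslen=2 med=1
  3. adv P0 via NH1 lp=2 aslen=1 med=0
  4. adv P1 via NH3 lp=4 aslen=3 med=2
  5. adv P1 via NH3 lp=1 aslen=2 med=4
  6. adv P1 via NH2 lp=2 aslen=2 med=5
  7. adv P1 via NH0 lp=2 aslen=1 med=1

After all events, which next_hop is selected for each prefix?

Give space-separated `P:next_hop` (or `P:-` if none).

Op 1: best P0=- P1=NH0
Op 2: best P0=NH3 P1=NH0
Op 3: best P0=NH3 P1=NH0
Op 4: best P0=NH3 P1=NH3
Op 5: best P0=NH3 P1=NH0
Op 6: best P0=NH3 P1=NH2
Op 7: best P0=NH3 P1=NH0

Answer: P0:NH3 P1:NH0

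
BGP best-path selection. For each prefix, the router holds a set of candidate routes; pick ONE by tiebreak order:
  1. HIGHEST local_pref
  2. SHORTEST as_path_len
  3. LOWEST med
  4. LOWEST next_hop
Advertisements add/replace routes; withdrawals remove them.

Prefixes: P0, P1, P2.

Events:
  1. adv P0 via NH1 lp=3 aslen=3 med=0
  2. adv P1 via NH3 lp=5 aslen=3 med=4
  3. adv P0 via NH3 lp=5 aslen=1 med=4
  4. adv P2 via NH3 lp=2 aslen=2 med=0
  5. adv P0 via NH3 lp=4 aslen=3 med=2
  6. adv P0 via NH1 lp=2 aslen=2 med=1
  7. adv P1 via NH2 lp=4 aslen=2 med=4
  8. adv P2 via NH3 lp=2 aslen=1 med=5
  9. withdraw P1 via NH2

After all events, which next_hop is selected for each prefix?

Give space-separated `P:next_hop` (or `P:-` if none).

Op 1: best P0=NH1 P1=- P2=-
Op 2: best P0=NH1 P1=NH3 P2=-
Op 3: best P0=NH3 P1=NH3 P2=-
Op 4: best P0=NH3 P1=NH3 P2=NH3
Op 5: best P0=NH3 P1=NH3 P2=NH3
Op 6: best P0=NH3 P1=NH3 P2=NH3
Op 7: best P0=NH3 P1=NH3 P2=NH3
Op 8: best P0=NH3 P1=NH3 P2=NH3
Op 9: best P0=NH3 P1=NH3 P2=NH3

Answer: P0:NH3 P1:NH3 P2:NH3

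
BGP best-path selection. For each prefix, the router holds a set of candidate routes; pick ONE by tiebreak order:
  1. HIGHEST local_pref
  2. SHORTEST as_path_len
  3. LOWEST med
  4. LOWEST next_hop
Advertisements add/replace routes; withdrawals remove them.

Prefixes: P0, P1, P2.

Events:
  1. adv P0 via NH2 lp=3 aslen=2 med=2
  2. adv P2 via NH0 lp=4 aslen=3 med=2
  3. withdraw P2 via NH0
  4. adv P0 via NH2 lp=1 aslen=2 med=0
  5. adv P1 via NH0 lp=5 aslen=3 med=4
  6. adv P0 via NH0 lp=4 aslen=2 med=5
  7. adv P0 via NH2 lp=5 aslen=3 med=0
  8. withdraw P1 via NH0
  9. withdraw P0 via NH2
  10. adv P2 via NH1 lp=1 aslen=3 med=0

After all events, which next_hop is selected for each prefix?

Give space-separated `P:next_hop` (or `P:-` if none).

Op 1: best P0=NH2 P1=- P2=-
Op 2: best P0=NH2 P1=- P2=NH0
Op 3: best P0=NH2 P1=- P2=-
Op 4: best P0=NH2 P1=- P2=-
Op 5: best P0=NH2 P1=NH0 P2=-
Op 6: best P0=NH0 P1=NH0 P2=-
Op 7: best P0=NH2 P1=NH0 P2=-
Op 8: best P0=NH2 P1=- P2=-
Op 9: best P0=NH0 P1=- P2=-
Op 10: best P0=NH0 P1=- P2=NH1

Answer: P0:NH0 P1:- P2:NH1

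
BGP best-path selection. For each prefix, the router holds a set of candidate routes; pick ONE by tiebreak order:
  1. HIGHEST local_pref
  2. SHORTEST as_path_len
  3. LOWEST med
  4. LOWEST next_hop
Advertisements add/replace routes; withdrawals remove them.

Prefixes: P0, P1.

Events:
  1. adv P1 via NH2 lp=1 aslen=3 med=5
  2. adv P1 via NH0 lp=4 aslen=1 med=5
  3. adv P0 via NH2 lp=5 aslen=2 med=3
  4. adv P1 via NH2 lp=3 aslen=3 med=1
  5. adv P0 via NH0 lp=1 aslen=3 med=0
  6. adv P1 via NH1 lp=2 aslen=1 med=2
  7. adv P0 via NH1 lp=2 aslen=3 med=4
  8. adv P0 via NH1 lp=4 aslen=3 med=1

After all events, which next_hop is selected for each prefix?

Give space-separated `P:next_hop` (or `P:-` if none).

Answer: P0:NH2 P1:NH0

Derivation:
Op 1: best P0=- P1=NH2
Op 2: best P0=- P1=NH0
Op 3: best P0=NH2 P1=NH0
Op 4: best P0=NH2 P1=NH0
Op 5: best P0=NH2 P1=NH0
Op 6: best P0=NH2 P1=NH0
Op 7: best P0=NH2 P1=NH0
Op 8: best P0=NH2 P1=NH0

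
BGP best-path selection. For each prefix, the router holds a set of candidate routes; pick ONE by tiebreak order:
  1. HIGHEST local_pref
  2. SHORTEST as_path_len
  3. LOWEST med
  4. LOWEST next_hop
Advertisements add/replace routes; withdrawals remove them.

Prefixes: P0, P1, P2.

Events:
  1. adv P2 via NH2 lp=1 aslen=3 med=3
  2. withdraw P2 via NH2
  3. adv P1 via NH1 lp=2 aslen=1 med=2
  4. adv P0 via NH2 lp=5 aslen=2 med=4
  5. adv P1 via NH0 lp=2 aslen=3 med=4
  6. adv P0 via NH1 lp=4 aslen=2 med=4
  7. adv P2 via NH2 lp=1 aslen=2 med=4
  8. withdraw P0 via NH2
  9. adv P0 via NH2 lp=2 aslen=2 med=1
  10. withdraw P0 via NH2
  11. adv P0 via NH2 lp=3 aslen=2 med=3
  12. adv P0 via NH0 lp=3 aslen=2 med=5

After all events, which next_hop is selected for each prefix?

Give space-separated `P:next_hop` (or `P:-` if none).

Op 1: best P0=- P1=- P2=NH2
Op 2: best P0=- P1=- P2=-
Op 3: best P0=- P1=NH1 P2=-
Op 4: best P0=NH2 P1=NH1 P2=-
Op 5: best P0=NH2 P1=NH1 P2=-
Op 6: best P0=NH2 P1=NH1 P2=-
Op 7: best P0=NH2 P1=NH1 P2=NH2
Op 8: best P0=NH1 P1=NH1 P2=NH2
Op 9: best P0=NH1 P1=NH1 P2=NH2
Op 10: best P0=NH1 P1=NH1 P2=NH2
Op 11: best P0=NH1 P1=NH1 P2=NH2
Op 12: best P0=NH1 P1=NH1 P2=NH2

Answer: P0:NH1 P1:NH1 P2:NH2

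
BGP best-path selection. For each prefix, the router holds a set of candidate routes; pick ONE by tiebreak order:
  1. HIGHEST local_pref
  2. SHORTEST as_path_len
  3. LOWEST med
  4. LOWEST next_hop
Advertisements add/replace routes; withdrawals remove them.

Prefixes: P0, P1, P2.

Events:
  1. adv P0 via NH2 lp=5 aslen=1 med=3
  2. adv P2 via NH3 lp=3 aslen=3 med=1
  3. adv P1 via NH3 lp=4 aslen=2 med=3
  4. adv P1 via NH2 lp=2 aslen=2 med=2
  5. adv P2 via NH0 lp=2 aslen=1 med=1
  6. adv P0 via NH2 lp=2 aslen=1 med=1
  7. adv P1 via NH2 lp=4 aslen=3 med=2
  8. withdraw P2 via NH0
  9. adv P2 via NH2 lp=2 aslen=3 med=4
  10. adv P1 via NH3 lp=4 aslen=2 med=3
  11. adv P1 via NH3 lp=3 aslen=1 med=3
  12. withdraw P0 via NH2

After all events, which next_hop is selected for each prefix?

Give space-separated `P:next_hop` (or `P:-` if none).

Op 1: best P0=NH2 P1=- P2=-
Op 2: best P0=NH2 P1=- P2=NH3
Op 3: best P0=NH2 P1=NH3 P2=NH3
Op 4: best P0=NH2 P1=NH3 P2=NH3
Op 5: best P0=NH2 P1=NH3 P2=NH3
Op 6: best P0=NH2 P1=NH3 P2=NH3
Op 7: best P0=NH2 P1=NH3 P2=NH3
Op 8: best P0=NH2 P1=NH3 P2=NH3
Op 9: best P0=NH2 P1=NH3 P2=NH3
Op 10: best P0=NH2 P1=NH3 P2=NH3
Op 11: best P0=NH2 P1=NH2 P2=NH3
Op 12: best P0=- P1=NH2 P2=NH3

Answer: P0:- P1:NH2 P2:NH3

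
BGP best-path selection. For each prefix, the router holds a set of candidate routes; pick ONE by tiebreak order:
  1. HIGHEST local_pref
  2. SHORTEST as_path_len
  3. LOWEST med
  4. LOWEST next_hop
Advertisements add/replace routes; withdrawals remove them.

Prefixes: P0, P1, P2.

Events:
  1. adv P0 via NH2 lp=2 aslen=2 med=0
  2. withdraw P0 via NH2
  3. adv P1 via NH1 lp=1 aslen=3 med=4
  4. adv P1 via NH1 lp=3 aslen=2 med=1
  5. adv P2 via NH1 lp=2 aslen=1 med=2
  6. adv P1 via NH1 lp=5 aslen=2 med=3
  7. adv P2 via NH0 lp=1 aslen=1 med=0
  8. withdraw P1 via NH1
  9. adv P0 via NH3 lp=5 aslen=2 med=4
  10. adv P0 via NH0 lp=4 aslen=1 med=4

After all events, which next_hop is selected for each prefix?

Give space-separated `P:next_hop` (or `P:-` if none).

Op 1: best P0=NH2 P1=- P2=-
Op 2: best P0=- P1=- P2=-
Op 3: best P0=- P1=NH1 P2=-
Op 4: best P0=- P1=NH1 P2=-
Op 5: best P0=- P1=NH1 P2=NH1
Op 6: best P0=- P1=NH1 P2=NH1
Op 7: best P0=- P1=NH1 P2=NH1
Op 8: best P0=- P1=- P2=NH1
Op 9: best P0=NH3 P1=- P2=NH1
Op 10: best P0=NH3 P1=- P2=NH1

Answer: P0:NH3 P1:- P2:NH1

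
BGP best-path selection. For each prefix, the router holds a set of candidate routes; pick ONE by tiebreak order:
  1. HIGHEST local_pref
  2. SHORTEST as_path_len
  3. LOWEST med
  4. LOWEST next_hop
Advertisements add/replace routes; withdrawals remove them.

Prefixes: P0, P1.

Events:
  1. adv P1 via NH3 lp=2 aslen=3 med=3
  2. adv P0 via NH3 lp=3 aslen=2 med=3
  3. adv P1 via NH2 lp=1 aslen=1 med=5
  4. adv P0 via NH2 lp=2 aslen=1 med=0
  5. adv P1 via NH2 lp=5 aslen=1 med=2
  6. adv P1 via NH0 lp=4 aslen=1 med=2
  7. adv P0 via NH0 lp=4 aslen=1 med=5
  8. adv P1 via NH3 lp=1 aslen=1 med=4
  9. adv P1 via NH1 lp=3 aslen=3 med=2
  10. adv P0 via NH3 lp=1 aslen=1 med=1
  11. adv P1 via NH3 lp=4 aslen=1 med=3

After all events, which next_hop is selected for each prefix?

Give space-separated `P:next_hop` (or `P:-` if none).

Answer: P0:NH0 P1:NH2

Derivation:
Op 1: best P0=- P1=NH3
Op 2: best P0=NH3 P1=NH3
Op 3: best P0=NH3 P1=NH3
Op 4: best P0=NH3 P1=NH3
Op 5: best P0=NH3 P1=NH2
Op 6: best P0=NH3 P1=NH2
Op 7: best P0=NH0 P1=NH2
Op 8: best P0=NH0 P1=NH2
Op 9: best P0=NH0 P1=NH2
Op 10: best P0=NH0 P1=NH2
Op 11: best P0=NH0 P1=NH2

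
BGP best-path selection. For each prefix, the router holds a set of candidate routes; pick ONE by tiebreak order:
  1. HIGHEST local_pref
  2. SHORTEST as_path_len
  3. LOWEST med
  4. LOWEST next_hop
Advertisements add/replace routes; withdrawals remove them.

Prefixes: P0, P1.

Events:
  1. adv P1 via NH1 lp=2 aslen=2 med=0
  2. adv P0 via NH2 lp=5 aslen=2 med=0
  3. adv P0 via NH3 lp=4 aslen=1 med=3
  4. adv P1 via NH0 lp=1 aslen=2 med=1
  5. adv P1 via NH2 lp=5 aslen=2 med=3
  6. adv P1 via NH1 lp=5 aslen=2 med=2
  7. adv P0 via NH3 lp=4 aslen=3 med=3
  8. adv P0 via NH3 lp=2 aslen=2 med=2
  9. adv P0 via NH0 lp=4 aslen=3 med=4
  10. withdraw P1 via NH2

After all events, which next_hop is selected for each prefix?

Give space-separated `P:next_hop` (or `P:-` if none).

Answer: P0:NH2 P1:NH1

Derivation:
Op 1: best P0=- P1=NH1
Op 2: best P0=NH2 P1=NH1
Op 3: best P0=NH2 P1=NH1
Op 4: best P0=NH2 P1=NH1
Op 5: best P0=NH2 P1=NH2
Op 6: best P0=NH2 P1=NH1
Op 7: best P0=NH2 P1=NH1
Op 8: best P0=NH2 P1=NH1
Op 9: best P0=NH2 P1=NH1
Op 10: best P0=NH2 P1=NH1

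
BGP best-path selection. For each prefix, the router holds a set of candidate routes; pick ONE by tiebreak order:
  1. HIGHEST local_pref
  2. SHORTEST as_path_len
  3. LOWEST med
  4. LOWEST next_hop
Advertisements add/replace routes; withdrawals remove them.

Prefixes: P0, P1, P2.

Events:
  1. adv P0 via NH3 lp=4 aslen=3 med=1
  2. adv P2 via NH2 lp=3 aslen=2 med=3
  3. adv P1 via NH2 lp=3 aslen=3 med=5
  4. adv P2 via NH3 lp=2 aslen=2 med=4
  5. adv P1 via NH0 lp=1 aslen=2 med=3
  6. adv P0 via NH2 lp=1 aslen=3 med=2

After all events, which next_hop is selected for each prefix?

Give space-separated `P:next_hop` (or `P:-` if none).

Answer: P0:NH3 P1:NH2 P2:NH2

Derivation:
Op 1: best P0=NH3 P1=- P2=-
Op 2: best P0=NH3 P1=- P2=NH2
Op 3: best P0=NH3 P1=NH2 P2=NH2
Op 4: best P0=NH3 P1=NH2 P2=NH2
Op 5: best P0=NH3 P1=NH2 P2=NH2
Op 6: best P0=NH3 P1=NH2 P2=NH2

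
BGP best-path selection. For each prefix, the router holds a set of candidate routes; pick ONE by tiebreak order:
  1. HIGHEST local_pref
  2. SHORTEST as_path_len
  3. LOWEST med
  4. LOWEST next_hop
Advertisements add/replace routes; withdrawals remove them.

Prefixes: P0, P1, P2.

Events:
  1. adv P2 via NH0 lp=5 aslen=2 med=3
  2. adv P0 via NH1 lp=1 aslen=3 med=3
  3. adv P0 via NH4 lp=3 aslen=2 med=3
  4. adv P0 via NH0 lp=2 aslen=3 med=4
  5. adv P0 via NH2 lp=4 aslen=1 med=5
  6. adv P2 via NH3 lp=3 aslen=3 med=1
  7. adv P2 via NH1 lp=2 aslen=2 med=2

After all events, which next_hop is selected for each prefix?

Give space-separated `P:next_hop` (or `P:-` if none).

Op 1: best P0=- P1=- P2=NH0
Op 2: best P0=NH1 P1=- P2=NH0
Op 3: best P0=NH4 P1=- P2=NH0
Op 4: best P0=NH4 P1=- P2=NH0
Op 5: best P0=NH2 P1=- P2=NH0
Op 6: best P0=NH2 P1=- P2=NH0
Op 7: best P0=NH2 P1=- P2=NH0

Answer: P0:NH2 P1:- P2:NH0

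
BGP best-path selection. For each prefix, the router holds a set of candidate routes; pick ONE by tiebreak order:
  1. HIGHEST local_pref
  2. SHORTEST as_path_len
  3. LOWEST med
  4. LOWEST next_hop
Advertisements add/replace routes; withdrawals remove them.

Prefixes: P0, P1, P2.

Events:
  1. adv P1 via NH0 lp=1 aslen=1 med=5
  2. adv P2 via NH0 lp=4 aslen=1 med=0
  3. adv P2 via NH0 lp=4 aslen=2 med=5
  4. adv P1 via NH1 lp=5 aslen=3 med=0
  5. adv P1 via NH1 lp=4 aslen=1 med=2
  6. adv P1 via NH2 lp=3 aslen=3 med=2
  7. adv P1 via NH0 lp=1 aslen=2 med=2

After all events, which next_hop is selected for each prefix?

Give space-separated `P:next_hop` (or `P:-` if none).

Answer: P0:- P1:NH1 P2:NH0

Derivation:
Op 1: best P0=- P1=NH0 P2=-
Op 2: best P0=- P1=NH0 P2=NH0
Op 3: best P0=- P1=NH0 P2=NH0
Op 4: best P0=- P1=NH1 P2=NH0
Op 5: best P0=- P1=NH1 P2=NH0
Op 6: best P0=- P1=NH1 P2=NH0
Op 7: best P0=- P1=NH1 P2=NH0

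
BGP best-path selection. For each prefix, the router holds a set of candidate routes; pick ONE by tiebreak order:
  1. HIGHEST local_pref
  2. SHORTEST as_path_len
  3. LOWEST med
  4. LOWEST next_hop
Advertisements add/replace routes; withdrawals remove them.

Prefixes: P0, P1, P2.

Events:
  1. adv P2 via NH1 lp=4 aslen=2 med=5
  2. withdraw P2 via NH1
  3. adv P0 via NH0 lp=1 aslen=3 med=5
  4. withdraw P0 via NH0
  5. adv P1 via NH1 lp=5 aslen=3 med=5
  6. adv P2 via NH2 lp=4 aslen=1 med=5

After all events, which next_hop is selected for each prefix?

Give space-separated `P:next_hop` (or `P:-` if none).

Op 1: best P0=- P1=- P2=NH1
Op 2: best P0=- P1=- P2=-
Op 3: best P0=NH0 P1=- P2=-
Op 4: best P0=- P1=- P2=-
Op 5: best P0=- P1=NH1 P2=-
Op 6: best P0=- P1=NH1 P2=NH2

Answer: P0:- P1:NH1 P2:NH2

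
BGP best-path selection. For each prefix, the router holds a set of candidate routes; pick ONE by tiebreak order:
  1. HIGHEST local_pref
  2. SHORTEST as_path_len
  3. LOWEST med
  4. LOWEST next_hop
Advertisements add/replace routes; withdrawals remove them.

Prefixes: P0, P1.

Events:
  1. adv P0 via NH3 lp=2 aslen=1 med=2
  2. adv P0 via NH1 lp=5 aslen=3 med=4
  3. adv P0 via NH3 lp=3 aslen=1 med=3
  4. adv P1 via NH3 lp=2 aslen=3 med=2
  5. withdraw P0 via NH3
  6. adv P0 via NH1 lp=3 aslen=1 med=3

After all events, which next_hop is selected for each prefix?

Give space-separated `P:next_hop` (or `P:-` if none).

Answer: P0:NH1 P1:NH3

Derivation:
Op 1: best P0=NH3 P1=-
Op 2: best P0=NH1 P1=-
Op 3: best P0=NH1 P1=-
Op 4: best P0=NH1 P1=NH3
Op 5: best P0=NH1 P1=NH3
Op 6: best P0=NH1 P1=NH3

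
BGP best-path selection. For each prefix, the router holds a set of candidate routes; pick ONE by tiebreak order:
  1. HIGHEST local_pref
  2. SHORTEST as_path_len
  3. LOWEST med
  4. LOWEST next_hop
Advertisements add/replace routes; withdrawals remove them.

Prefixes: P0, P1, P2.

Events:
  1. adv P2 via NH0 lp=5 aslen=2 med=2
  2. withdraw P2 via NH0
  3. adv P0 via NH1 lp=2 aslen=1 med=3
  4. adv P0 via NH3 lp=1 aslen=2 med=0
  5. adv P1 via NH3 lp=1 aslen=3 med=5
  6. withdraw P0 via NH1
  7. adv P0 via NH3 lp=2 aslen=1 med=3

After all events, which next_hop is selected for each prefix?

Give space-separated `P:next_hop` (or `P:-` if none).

Answer: P0:NH3 P1:NH3 P2:-

Derivation:
Op 1: best P0=- P1=- P2=NH0
Op 2: best P0=- P1=- P2=-
Op 3: best P0=NH1 P1=- P2=-
Op 4: best P0=NH1 P1=- P2=-
Op 5: best P0=NH1 P1=NH3 P2=-
Op 6: best P0=NH3 P1=NH3 P2=-
Op 7: best P0=NH3 P1=NH3 P2=-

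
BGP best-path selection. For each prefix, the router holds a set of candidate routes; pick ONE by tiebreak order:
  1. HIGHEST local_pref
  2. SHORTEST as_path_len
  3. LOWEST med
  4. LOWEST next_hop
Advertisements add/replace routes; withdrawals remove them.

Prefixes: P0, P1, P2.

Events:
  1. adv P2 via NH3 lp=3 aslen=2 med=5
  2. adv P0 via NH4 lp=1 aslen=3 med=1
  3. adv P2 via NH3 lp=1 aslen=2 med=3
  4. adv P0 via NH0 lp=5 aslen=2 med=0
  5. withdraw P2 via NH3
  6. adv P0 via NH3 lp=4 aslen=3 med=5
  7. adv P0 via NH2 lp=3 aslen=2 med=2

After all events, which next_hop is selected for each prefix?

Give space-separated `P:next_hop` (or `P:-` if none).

Answer: P0:NH0 P1:- P2:-

Derivation:
Op 1: best P0=- P1=- P2=NH3
Op 2: best P0=NH4 P1=- P2=NH3
Op 3: best P0=NH4 P1=- P2=NH3
Op 4: best P0=NH0 P1=- P2=NH3
Op 5: best P0=NH0 P1=- P2=-
Op 6: best P0=NH0 P1=- P2=-
Op 7: best P0=NH0 P1=- P2=-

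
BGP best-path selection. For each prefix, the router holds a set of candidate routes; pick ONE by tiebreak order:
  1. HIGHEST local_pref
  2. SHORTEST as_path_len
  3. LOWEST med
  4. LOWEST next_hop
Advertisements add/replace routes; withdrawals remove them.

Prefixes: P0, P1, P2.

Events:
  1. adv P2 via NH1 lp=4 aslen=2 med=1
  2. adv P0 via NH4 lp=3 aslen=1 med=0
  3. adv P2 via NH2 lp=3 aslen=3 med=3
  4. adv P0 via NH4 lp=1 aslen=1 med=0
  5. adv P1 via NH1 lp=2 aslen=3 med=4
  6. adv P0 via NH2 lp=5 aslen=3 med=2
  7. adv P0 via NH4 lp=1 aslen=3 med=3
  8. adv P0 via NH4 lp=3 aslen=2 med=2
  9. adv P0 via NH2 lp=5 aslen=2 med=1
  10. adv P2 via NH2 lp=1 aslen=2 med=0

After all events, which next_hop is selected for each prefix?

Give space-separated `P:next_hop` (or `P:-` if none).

Op 1: best P0=- P1=- P2=NH1
Op 2: best P0=NH4 P1=- P2=NH1
Op 3: best P0=NH4 P1=- P2=NH1
Op 4: best P0=NH4 P1=- P2=NH1
Op 5: best P0=NH4 P1=NH1 P2=NH1
Op 6: best P0=NH2 P1=NH1 P2=NH1
Op 7: best P0=NH2 P1=NH1 P2=NH1
Op 8: best P0=NH2 P1=NH1 P2=NH1
Op 9: best P0=NH2 P1=NH1 P2=NH1
Op 10: best P0=NH2 P1=NH1 P2=NH1

Answer: P0:NH2 P1:NH1 P2:NH1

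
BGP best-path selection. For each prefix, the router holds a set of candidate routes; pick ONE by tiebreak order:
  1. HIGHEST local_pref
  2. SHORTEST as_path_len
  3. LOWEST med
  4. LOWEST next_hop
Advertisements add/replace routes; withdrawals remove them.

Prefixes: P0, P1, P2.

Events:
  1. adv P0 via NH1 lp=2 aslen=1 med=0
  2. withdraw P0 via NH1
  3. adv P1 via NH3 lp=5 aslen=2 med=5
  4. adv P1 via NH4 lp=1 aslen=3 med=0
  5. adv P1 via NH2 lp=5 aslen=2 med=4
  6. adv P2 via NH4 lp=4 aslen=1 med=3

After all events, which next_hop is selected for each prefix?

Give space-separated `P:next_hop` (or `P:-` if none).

Op 1: best P0=NH1 P1=- P2=-
Op 2: best P0=- P1=- P2=-
Op 3: best P0=- P1=NH3 P2=-
Op 4: best P0=- P1=NH3 P2=-
Op 5: best P0=- P1=NH2 P2=-
Op 6: best P0=- P1=NH2 P2=NH4

Answer: P0:- P1:NH2 P2:NH4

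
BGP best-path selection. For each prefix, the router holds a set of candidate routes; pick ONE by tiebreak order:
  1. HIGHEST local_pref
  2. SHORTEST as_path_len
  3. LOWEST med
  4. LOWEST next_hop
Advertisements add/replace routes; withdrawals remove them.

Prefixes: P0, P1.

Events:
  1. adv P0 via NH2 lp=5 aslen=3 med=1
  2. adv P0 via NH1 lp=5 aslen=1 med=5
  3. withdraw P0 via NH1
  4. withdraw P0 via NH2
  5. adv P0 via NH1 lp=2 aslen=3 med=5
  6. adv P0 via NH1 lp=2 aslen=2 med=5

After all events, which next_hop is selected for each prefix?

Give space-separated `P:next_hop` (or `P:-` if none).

Op 1: best P0=NH2 P1=-
Op 2: best P0=NH1 P1=-
Op 3: best P0=NH2 P1=-
Op 4: best P0=- P1=-
Op 5: best P0=NH1 P1=-
Op 6: best P0=NH1 P1=-

Answer: P0:NH1 P1:-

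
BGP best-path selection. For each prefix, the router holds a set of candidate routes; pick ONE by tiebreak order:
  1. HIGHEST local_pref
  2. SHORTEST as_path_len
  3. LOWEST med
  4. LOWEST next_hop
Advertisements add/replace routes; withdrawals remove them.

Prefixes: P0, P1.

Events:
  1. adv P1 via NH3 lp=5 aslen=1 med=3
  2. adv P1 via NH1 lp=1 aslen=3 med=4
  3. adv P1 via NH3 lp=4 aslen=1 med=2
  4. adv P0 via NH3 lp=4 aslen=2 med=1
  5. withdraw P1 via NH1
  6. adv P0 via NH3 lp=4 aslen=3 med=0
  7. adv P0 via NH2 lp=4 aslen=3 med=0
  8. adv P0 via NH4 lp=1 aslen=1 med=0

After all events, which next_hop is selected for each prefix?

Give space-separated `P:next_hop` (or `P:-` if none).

Op 1: best P0=- P1=NH3
Op 2: best P0=- P1=NH3
Op 3: best P0=- P1=NH3
Op 4: best P0=NH3 P1=NH3
Op 5: best P0=NH3 P1=NH3
Op 6: best P0=NH3 P1=NH3
Op 7: best P0=NH2 P1=NH3
Op 8: best P0=NH2 P1=NH3

Answer: P0:NH2 P1:NH3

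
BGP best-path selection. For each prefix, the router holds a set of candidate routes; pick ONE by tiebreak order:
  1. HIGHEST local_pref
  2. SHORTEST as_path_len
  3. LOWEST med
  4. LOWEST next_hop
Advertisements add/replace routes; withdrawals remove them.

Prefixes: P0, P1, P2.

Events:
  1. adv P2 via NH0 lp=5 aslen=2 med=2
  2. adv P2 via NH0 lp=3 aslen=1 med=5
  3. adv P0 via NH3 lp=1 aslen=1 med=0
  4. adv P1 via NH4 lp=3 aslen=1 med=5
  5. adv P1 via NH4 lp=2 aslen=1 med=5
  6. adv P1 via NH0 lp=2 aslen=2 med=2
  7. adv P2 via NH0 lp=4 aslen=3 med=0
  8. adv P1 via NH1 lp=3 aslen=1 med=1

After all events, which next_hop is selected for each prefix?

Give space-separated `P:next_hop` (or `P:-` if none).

Answer: P0:NH3 P1:NH1 P2:NH0

Derivation:
Op 1: best P0=- P1=- P2=NH0
Op 2: best P0=- P1=- P2=NH0
Op 3: best P0=NH3 P1=- P2=NH0
Op 4: best P0=NH3 P1=NH4 P2=NH0
Op 5: best P0=NH3 P1=NH4 P2=NH0
Op 6: best P0=NH3 P1=NH4 P2=NH0
Op 7: best P0=NH3 P1=NH4 P2=NH0
Op 8: best P0=NH3 P1=NH1 P2=NH0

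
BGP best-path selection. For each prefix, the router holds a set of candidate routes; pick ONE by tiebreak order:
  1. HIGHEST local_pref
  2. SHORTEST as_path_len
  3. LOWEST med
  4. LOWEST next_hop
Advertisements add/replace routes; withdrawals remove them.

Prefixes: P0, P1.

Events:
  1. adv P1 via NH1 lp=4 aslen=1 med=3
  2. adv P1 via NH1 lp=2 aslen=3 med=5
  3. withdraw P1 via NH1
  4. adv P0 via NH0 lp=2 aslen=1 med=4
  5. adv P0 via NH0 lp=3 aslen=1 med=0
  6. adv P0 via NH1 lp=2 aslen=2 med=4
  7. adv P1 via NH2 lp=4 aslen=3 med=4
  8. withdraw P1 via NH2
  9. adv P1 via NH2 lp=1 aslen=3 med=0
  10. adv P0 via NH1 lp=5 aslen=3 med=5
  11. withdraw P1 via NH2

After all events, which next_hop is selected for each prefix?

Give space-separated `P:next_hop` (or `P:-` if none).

Op 1: best P0=- P1=NH1
Op 2: best P0=- P1=NH1
Op 3: best P0=- P1=-
Op 4: best P0=NH0 P1=-
Op 5: best P0=NH0 P1=-
Op 6: best P0=NH0 P1=-
Op 7: best P0=NH0 P1=NH2
Op 8: best P0=NH0 P1=-
Op 9: best P0=NH0 P1=NH2
Op 10: best P0=NH1 P1=NH2
Op 11: best P0=NH1 P1=-

Answer: P0:NH1 P1:-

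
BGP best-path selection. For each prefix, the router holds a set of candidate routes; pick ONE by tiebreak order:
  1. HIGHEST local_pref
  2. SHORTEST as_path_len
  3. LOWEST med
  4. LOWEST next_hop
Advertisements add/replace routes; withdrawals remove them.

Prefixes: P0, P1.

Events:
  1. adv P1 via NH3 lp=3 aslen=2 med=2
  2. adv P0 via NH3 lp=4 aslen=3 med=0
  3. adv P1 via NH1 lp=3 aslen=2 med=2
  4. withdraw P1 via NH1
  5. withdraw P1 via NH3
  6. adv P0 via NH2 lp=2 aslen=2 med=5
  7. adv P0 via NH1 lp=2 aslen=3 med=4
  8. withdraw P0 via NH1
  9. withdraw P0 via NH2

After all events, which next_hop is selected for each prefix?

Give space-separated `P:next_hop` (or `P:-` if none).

Op 1: best P0=- P1=NH3
Op 2: best P0=NH3 P1=NH3
Op 3: best P0=NH3 P1=NH1
Op 4: best P0=NH3 P1=NH3
Op 5: best P0=NH3 P1=-
Op 6: best P0=NH3 P1=-
Op 7: best P0=NH3 P1=-
Op 8: best P0=NH3 P1=-
Op 9: best P0=NH3 P1=-

Answer: P0:NH3 P1:-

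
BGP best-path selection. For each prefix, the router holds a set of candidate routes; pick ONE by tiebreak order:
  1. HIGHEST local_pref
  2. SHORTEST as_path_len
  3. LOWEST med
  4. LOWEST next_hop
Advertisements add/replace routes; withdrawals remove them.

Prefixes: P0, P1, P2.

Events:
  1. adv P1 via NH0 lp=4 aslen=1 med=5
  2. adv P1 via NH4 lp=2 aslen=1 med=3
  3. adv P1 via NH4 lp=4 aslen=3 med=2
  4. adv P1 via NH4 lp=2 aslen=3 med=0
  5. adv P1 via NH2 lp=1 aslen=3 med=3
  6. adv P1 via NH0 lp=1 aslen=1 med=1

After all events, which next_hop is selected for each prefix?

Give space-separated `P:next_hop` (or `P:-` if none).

Answer: P0:- P1:NH4 P2:-

Derivation:
Op 1: best P0=- P1=NH0 P2=-
Op 2: best P0=- P1=NH0 P2=-
Op 3: best P0=- P1=NH0 P2=-
Op 4: best P0=- P1=NH0 P2=-
Op 5: best P0=- P1=NH0 P2=-
Op 6: best P0=- P1=NH4 P2=-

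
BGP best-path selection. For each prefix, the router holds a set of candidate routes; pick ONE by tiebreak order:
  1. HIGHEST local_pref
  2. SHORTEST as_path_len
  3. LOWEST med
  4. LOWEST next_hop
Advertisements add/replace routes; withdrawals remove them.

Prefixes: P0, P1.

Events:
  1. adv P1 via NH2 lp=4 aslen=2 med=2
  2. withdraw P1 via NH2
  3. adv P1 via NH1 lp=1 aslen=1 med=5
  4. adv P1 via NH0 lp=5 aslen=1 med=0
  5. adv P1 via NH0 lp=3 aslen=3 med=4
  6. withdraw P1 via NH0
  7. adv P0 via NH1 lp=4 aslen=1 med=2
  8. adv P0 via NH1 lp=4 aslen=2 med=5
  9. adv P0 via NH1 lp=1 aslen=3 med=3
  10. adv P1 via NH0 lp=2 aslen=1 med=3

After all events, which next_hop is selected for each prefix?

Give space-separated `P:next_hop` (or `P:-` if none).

Op 1: best P0=- P1=NH2
Op 2: best P0=- P1=-
Op 3: best P0=- P1=NH1
Op 4: best P0=- P1=NH0
Op 5: best P0=- P1=NH0
Op 6: best P0=- P1=NH1
Op 7: best P0=NH1 P1=NH1
Op 8: best P0=NH1 P1=NH1
Op 9: best P0=NH1 P1=NH1
Op 10: best P0=NH1 P1=NH0

Answer: P0:NH1 P1:NH0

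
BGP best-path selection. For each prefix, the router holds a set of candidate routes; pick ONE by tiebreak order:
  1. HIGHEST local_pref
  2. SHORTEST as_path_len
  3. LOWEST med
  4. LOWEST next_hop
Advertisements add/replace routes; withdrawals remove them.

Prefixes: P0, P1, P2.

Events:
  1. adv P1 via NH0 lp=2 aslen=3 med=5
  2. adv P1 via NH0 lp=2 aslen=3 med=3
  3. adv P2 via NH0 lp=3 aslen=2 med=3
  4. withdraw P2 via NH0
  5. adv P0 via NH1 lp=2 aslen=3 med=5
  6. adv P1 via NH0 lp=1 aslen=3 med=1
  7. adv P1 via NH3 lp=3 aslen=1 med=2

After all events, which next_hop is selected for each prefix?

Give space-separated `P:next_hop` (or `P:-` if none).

Answer: P0:NH1 P1:NH3 P2:-

Derivation:
Op 1: best P0=- P1=NH0 P2=-
Op 2: best P0=- P1=NH0 P2=-
Op 3: best P0=- P1=NH0 P2=NH0
Op 4: best P0=- P1=NH0 P2=-
Op 5: best P0=NH1 P1=NH0 P2=-
Op 6: best P0=NH1 P1=NH0 P2=-
Op 7: best P0=NH1 P1=NH3 P2=-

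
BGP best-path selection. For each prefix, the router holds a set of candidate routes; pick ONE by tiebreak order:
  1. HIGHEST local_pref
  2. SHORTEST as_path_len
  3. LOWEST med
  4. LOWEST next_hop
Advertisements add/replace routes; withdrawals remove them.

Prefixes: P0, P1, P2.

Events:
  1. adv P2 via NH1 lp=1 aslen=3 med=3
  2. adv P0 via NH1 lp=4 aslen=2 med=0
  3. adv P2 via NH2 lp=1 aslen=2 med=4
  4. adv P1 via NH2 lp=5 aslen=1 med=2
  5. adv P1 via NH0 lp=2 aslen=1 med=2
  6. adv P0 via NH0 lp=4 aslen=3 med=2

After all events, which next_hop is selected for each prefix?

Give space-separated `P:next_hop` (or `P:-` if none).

Answer: P0:NH1 P1:NH2 P2:NH2

Derivation:
Op 1: best P0=- P1=- P2=NH1
Op 2: best P0=NH1 P1=- P2=NH1
Op 3: best P0=NH1 P1=- P2=NH2
Op 4: best P0=NH1 P1=NH2 P2=NH2
Op 5: best P0=NH1 P1=NH2 P2=NH2
Op 6: best P0=NH1 P1=NH2 P2=NH2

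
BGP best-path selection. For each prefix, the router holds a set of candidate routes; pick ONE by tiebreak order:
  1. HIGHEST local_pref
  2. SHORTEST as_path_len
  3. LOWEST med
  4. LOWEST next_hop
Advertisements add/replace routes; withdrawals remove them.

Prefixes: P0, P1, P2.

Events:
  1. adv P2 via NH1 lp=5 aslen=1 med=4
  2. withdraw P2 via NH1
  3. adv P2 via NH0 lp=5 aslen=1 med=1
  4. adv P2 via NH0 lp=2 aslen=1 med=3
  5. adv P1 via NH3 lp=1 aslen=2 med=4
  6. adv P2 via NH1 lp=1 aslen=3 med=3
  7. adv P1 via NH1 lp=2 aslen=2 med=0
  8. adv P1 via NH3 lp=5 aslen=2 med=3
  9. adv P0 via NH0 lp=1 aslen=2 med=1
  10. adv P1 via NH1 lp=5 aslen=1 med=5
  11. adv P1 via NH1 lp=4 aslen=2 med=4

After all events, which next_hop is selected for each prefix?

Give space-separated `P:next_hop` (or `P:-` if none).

Op 1: best P0=- P1=- P2=NH1
Op 2: best P0=- P1=- P2=-
Op 3: best P0=- P1=- P2=NH0
Op 4: best P0=- P1=- P2=NH0
Op 5: best P0=- P1=NH3 P2=NH0
Op 6: best P0=- P1=NH3 P2=NH0
Op 7: best P0=- P1=NH1 P2=NH0
Op 8: best P0=- P1=NH3 P2=NH0
Op 9: best P0=NH0 P1=NH3 P2=NH0
Op 10: best P0=NH0 P1=NH1 P2=NH0
Op 11: best P0=NH0 P1=NH3 P2=NH0

Answer: P0:NH0 P1:NH3 P2:NH0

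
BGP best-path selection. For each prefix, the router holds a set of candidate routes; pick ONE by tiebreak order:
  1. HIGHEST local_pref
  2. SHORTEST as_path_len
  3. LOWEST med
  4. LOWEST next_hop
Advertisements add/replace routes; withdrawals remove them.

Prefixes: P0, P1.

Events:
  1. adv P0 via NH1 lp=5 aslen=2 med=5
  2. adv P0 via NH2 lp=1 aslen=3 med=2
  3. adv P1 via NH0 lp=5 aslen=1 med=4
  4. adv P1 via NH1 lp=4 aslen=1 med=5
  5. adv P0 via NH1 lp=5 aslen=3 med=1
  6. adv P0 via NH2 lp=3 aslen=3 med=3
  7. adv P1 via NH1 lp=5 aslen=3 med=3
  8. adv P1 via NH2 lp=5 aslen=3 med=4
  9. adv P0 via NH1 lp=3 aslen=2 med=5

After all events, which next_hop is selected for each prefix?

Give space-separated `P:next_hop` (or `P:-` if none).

Answer: P0:NH1 P1:NH0

Derivation:
Op 1: best P0=NH1 P1=-
Op 2: best P0=NH1 P1=-
Op 3: best P0=NH1 P1=NH0
Op 4: best P0=NH1 P1=NH0
Op 5: best P0=NH1 P1=NH0
Op 6: best P0=NH1 P1=NH0
Op 7: best P0=NH1 P1=NH0
Op 8: best P0=NH1 P1=NH0
Op 9: best P0=NH1 P1=NH0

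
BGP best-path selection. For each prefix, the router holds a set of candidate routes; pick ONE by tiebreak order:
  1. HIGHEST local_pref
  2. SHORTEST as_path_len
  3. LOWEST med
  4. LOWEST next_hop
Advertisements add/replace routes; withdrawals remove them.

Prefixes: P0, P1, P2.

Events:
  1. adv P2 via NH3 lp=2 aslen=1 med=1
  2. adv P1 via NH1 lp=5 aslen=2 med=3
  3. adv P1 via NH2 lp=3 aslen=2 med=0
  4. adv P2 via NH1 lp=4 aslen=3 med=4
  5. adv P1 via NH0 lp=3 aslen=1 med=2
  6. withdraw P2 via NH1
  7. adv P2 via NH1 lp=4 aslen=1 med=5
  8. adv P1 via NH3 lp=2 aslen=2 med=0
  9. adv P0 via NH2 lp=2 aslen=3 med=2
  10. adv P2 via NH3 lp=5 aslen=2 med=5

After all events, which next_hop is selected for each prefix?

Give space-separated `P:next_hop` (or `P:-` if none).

Op 1: best P0=- P1=- P2=NH3
Op 2: best P0=- P1=NH1 P2=NH3
Op 3: best P0=- P1=NH1 P2=NH3
Op 4: best P0=- P1=NH1 P2=NH1
Op 5: best P0=- P1=NH1 P2=NH1
Op 6: best P0=- P1=NH1 P2=NH3
Op 7: best P0=- P1=NH1 P2=NH1
Op 8: best P0=- P1=NH1 P2=NH1
Op 9: best P0=NH2 P1=NH1 P2=NH1
Op 10: best P0=NH2 P1=NH1 P2=NH3

Answer: P0:NH2 P1:NH1 P2:NH3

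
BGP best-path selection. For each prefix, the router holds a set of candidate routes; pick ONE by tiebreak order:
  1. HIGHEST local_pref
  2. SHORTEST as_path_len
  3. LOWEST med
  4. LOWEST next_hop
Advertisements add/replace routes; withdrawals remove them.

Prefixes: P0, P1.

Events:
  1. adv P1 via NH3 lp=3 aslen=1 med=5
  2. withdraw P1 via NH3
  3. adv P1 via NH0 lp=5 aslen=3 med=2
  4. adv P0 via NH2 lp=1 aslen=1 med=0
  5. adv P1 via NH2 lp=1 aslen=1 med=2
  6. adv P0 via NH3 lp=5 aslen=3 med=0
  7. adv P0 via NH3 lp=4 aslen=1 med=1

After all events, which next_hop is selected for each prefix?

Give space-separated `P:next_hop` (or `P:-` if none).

Op 1: best P0=- P1=NH3
Op 2: best P0=- P1=-
Op 3: best P0=- P1=NH0
Op 4: best P0=NH2 P1=NH0
Op 5: best P0=NH2 P1=NH0
Op 6: best P0=NH3 P1=NH0
Op 7: best P0=NH3 P1=NH0

Answer: P0:NH3 P1:NH0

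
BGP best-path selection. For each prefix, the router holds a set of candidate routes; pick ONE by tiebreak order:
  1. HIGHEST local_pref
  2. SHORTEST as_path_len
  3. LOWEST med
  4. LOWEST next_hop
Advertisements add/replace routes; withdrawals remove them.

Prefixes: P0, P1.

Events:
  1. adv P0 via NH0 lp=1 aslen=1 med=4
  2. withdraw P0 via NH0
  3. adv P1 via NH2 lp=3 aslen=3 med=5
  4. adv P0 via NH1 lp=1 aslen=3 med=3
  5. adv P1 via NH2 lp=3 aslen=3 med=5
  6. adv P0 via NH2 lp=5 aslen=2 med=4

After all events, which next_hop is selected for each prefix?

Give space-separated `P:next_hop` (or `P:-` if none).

Op 1: best P0=NH0 P1=-
Op 2: best P0=- P1=-
Op 3: best P0=- P1=NH2
Op 4: best P0=NH1 P1=NH2
Op 5: best P0=NH1 P1=NH2
Op 6: best P0=NH2 P1=NH2

Answer: P0:NH2 P1:NH2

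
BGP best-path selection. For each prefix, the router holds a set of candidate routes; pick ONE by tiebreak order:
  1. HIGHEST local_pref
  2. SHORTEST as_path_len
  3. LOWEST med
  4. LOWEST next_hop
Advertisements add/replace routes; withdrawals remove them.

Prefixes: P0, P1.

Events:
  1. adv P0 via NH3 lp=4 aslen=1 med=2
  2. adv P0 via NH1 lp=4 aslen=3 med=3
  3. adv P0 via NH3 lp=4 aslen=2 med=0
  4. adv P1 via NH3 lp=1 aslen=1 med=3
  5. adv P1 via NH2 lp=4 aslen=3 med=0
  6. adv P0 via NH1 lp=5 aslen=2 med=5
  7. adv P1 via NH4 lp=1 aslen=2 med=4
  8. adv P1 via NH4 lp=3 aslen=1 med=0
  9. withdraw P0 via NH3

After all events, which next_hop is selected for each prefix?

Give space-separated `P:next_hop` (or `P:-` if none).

Answer: P0:NH1 P1:NH2

Derivation:
Op 1: best P0=NH3 P1=-
Op 2: best P0=NH3 P1=-
Op 3: best P0=NH3 P1=-
Op 4: best P0=NH3 P1=NH3
Op 5: best P0=NH3 P1=NH2
Op 6: best P0=NH1 P1=NH2
Op 7: best P0=NH1 P1=NH2
Op 8: best P0=NH1 P1=NH2
Op 9: best P0=NH1 P1=NH2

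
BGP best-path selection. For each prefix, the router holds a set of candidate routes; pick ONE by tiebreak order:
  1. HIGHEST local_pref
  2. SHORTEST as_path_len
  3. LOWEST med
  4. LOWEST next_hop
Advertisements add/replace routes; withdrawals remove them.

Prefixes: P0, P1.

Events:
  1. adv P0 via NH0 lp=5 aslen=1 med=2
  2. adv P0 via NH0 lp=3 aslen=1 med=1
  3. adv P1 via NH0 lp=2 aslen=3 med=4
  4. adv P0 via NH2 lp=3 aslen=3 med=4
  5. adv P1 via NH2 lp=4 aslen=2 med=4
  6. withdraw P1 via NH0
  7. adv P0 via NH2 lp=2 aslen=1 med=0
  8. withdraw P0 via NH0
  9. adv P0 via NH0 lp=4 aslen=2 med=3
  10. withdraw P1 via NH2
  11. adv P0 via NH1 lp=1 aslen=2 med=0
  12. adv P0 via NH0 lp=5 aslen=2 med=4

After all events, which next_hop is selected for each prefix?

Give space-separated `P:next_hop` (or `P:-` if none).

Op 1: best P0=NH0 P1=-
Op 2: best P0=NH0 P1=-
Op 3: best P0=NH0 P1=NH0
Op 4: best P0=NH0 P1=NH0
Op 5: best P0=NH0 P1=NH2
Op 6: best P0=NH0 P1=NH2
Op 7: best P0=NH0 P1=NH2
Op 8: best P0=NH2 P1=NH2
Op 9: best P0=NH0 P1=NH2
Op 10: best P0=NH0 P1=-
Op 11: best P0=NH0 P1=-
Op 12: best P0=NH0 P1=-

Answer: P0:NH0 P1:-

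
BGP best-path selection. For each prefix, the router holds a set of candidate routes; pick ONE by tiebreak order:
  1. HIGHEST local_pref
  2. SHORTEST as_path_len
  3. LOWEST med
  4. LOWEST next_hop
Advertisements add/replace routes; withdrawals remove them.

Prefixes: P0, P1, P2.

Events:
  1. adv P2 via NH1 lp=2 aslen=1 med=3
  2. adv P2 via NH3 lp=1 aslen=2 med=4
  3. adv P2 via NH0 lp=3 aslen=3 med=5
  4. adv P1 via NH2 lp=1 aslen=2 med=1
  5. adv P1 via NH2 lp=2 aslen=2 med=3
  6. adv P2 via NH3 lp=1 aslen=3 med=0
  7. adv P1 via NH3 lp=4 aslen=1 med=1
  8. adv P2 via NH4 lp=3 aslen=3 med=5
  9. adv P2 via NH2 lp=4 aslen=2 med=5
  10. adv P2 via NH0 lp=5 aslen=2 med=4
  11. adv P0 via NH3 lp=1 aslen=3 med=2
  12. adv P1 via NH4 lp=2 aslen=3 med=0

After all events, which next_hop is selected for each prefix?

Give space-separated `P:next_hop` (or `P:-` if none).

Op 1: best P0=- P1=- P2=NH1
Op 2: best P0=- P1=- P2=NH1
Op 3: best P0=- P1=- P2=NH0
Op 4: best P0=- P1=NH2 P2=NH0
Op 5: best P0=- P1=NH2 P2=NH0
Op 6: best P0=- P1=NH2 P2=NH0
Op 7: best P0=- P1=NH3 P2=NH0
Op 8: best P0=- P1=NH3 P2=NH0
Op 9: best P0=- P1=NH3 P2=NH2
Op 10: best P0=- P1=NH3 P2=NH0
Op 11: best P0=NH3 P1=NH3 P2=NH0
Op 12: best P0=NH3 P1=NH3 P2=NH0

Answer: P0:NH3 P1:NH3 P2:NH0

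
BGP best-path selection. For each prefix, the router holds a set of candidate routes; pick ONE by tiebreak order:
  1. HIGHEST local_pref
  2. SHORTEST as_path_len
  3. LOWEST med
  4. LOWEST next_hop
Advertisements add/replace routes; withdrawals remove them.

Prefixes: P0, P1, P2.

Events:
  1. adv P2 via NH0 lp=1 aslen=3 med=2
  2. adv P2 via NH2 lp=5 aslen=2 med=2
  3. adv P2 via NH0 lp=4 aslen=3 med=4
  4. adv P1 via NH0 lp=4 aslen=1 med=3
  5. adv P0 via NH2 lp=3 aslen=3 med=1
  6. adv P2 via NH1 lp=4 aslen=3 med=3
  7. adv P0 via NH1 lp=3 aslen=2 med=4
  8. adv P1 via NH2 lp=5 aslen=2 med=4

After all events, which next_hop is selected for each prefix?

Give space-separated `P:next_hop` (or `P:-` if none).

Answer: P0:NH1 P1:NH2 P2:NH2

Derivation:
Op 1: best P0=- P1=- P2=NH0
Op 2: best P0=- P1=- P2=NH2
Op 3: best P0=- P1=- P2=NH2
Op 4: best P0=- P1=NH0 P2=NH2
Op 5: best P0=NH2 P1=NH0 P2=NH2
Op 6: best P0=NH2 P1=NH0 P2=NH2
Op 7: best P0=NH1 P1=NH0 P2=NH2
Op 8: best P0=NH1 P1=NH2 P2=NH2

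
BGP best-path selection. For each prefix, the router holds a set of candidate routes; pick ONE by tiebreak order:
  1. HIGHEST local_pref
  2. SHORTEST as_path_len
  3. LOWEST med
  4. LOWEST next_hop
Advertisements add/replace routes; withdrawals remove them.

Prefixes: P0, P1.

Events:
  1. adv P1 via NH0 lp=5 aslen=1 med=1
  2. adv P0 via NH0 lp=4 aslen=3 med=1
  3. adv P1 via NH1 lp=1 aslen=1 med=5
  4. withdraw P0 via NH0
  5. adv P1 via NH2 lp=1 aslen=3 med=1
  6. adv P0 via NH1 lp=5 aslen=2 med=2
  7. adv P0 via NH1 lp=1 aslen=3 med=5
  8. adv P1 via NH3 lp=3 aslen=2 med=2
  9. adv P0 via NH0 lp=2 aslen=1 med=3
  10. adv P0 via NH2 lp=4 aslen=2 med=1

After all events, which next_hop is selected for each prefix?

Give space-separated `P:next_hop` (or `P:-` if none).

Answer: P0:NH2 P1:NH0

Derivation:
Op 1: best P0=- P1=NH0
Op 2: best P0=NH0 P1=NH0
Op 3: best P0=NH0 P1=NH0
Op 4: best P0=- P1=NH0
Op 5: best P0=- P1=NH0
Op 6: best P0=NH1 P1=NH0
Op 7: best P0=NH1 P1=NH0
Op 8: best P0=NH1 P1=NH0
Op 9: best P0=NH0 P1=NH0
Op 10: best P0=NH2 P1=NH0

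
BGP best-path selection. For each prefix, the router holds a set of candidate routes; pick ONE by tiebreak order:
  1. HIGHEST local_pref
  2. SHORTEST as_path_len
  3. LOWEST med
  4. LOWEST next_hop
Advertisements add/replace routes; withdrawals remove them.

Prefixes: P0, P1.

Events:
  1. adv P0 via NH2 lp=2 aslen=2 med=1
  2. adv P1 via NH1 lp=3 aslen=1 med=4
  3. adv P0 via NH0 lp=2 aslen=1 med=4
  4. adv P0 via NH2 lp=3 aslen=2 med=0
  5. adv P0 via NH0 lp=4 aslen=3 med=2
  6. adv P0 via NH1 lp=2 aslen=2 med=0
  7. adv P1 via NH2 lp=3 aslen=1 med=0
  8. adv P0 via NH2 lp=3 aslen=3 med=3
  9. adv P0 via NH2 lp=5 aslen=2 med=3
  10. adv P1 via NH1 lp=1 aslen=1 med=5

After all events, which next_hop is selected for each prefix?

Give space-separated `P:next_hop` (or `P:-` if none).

Op 1: best P0=NH2 P1=-
Op 2: best P0=NH2 P1=NH1
Op 3: best P0=NH0 P1=NH1
Op 4: best P0=NH2 P1=NH1
Op 5: best P0=NH0 P1=NH1
Op 6: best P0=NH0 P1=NH1
Op 7: best P0=NH0 P1=NH2
Op 8: best P0=NH0 P1=NH2
Op 9: best P0=NH2 P1=NH2
Op 10: best P0=NH2 P1=NH2

Answer: P0:NH2 P1:NH2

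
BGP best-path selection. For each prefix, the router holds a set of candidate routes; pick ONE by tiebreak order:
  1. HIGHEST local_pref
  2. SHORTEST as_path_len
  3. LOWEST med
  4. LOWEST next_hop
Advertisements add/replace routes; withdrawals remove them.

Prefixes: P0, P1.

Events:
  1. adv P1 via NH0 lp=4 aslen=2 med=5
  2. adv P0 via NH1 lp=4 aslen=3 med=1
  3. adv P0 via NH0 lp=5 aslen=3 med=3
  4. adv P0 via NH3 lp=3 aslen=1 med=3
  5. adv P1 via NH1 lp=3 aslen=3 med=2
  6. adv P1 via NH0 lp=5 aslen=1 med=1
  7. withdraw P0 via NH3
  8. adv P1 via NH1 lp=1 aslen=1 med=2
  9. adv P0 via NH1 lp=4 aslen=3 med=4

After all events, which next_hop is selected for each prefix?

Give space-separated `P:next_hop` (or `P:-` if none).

Op 1: best P0=- P1=NH0
Op 2: best P0=NH1 P1=NH0
Op 3: best P0=NH0 P1=NH0
Op 4: best P0=NH0 P1=NH0
Op 5: best P0=NH0 P1=NH0
Op 6: best P0=NH0 P1=NH0
Op 7: best P0=NH0 P1=NH0
Op 8: best P0=NH0 P1=NH0
Op 9: best P0=NH0 P1=NH0

Answer: P0:NH0 P1:NH0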